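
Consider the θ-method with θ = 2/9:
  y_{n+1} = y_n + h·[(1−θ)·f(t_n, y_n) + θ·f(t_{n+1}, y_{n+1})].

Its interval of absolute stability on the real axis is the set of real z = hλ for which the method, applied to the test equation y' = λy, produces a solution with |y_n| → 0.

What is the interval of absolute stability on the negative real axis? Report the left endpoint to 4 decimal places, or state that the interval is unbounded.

(-3.6000, 0).

Set f=λy, z=hλ:
  y_{n+1} = y_n + z·[7/9·y_n + 2/9·y_{n+1}] ⇒ (1 − 2/9z)y_{n+1} = (1 + 7/9z)y_n
  R(z) = (1 + 7/9z)/(1 − 2/9z).

Solve |R(x)|<1 on ℝ⁻.
x=-0.92: |R|=0.2362
R=−1: 1+7/9x = −1+2/9x ⇒ -5/9x=2 ⇒ x=2/(-5/9)=-3.6000
Confirm numerically:
  x=-3.319: |R|=0.91015 <1
  x=-3.166: |R|=0.85847 <1
  x=-1.467: |R|=0.10633 <1
  x=-4.113: |R|=1.14890 >1
  x=-3.768: |R|=1.05080 >1
  x=-3.700: |R|=1.03049 >1
Interval (-3.6000, 0).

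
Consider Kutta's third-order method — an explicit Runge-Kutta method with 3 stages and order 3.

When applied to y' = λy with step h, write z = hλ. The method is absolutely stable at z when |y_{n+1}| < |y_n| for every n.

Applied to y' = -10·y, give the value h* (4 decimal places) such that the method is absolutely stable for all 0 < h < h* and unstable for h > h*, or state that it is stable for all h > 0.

Test eqn y'=λy, z=hλ:
  order 3, 3-stage ⇒ R(z)=1+z+z^2/2+z^3/6
  (e.g. R(-1.5)=0.06250, |R|=0.06250)

Find x<0 with |R(x)|<1.
x=-1.5: |R|=0.0625
|R(-1.87)|=0.2114 |R(-1.62)|=0.0164 |R(-0.69)|=0.4933
Bisect:
  x_lo=-3.1946 |R|=2.5255  x_hi=-0.2380 |R|=0.7881
  mid=-1.71629 |R|=0.08606 →hi
  mid=-2.45543 |R|=0.90822 →hi
  mid=-2.82501 |R|=1.59225 →lo
  mid=-2.64022 |R|=1.22223 →lo
  mid=-2.54783 |R|=1.05862 →lo
  mid=-2.50163 |R|=0.98182 →hi
  mid=-2.52473 |R|=1.01981 →lo
  mid=-2.51318 |R|=1.00071 →lo
  ...
  [-2.51282,-2.51264] ⇒ x*=-2.5127
Stable set (-2.5127, 0).

(-2.5127,0); λ=-10 ⇒ h* = 0.2513.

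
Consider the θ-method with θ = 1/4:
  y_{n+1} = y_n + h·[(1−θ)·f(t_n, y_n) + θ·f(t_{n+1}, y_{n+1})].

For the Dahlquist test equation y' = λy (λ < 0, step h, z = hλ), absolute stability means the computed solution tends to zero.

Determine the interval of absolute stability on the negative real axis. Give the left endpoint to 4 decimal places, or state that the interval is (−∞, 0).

(-4.0000, 0).

Set f=λy, z=hλ:
  y_{n+1} = y_n + z·[3/4·y_n + 1/4·y_{n+1}] ⇒ (1 − 1/4z)y_{n+1} = (1 + 3/4z)y_n
  Hence R(z) = (1 + 3/4z)/(1 − 1/4z).

Solve |R(x)|<1 on ℝ⁻.
x=-1.39: |R|=0.0315
R=−1: 1+3/4x = −1+1/4x ⇒ -1/2x=2 ⇒ x=2/(-1/2)=-4.0000
Confirm numerically:
  x=-3.863: |R|=0.96515 <1
  x=-3.319: |R|=0.81391 <1
  x=-2.769: |R|=0.63628 <1
  x=-4.580: |R|=1.13520 >1
  x=-4.174: |R|=1.04257 >1
  x=-4.047: |R|=1.01168 >1
Stable set (-4.0000, 0).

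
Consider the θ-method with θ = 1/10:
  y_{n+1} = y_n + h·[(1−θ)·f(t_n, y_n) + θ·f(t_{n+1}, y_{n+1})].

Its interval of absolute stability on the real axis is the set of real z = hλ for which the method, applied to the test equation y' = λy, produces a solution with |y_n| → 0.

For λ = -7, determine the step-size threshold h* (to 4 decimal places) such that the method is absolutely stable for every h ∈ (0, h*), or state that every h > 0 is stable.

Test eqn y'=λy, z=hλ:
  y_{n+1} = y_n + z·[9/10·y_n + 1/10·y_{n+1}] ⇒ (1 − 1/10z)y_{n+1} = (1 + 9/10z)y_n
  ⇒ R(z) = (1 + 9/10z)/(1 − 1/10z).

Solve |R(x)|<1 on ℝ⁻.
x=-0.99: |R|=0.0992
R=−1: 1+9/10x = −1+1/10x ⇒ -4/5x=2 ⇒ x=2/(-4/5)=-2.5000
Confirm numerically:
  x=-2.263: |R|=0.84539 <1
  x=-1.900: |R|=0.59664 <1
  x=-1.310: |R|=0.15827 <1
  x=-3.062: |R|=1.34420 >1
  x=-2.951: |R|=1.27859 >1
So |R|<1 on (-2.5000, 0).

(-2.5000,0); λ=-7 ⇒ h* = (5/2)/7 = 0.3571.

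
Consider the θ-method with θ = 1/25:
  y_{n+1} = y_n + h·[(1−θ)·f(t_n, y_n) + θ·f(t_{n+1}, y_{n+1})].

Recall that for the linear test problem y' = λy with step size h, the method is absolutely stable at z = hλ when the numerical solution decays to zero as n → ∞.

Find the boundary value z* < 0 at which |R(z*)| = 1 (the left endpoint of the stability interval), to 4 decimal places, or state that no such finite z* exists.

Test eqn y'=λy, z=hλ:
  y_{n+1} = y_n + z·[24/25·y_n + 1/25·y_{n+1}] ⇒ (1 − 1/25z)y_{n+1} = (1 + 24/25z)y_n
  so R(z) = (1 + 24/25z)/(1 − 1/25z).

Boundary: |R(x)|=1, x<0.
x=-0.97: |R|=0.0662
R=−1: 1+24/25x = −1+1/25x ⇒ -23/25x=2 ⇒ x=2/(-23/25)=-2.1739
Confirm numerically:
  x=-1.944: |R|=0.80374 <1
  x=-1.594: |R|=0.49846 <1
  x=-1.097: |R|=0.05089 <1
  x=-2.463: |R|=1.24211 >1
  x=-2.206: |R|=1.02713 >1
Interval (-2.1739, 0).

z* = -2.1739.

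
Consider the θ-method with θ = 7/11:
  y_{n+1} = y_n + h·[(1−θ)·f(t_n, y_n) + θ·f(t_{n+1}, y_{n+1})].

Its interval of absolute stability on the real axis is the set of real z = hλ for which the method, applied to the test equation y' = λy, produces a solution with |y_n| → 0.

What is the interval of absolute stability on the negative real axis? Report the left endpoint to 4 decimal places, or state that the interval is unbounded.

On y'=λy, z=hλ:
  y_{n+1} = y_n + z·[4/11·y_n + 7/11·y_{n+1}] ⇒ (1 − 7/11z)y_{n+1} = (1 + 4/11z)y_n
  Hence R(z) = (1 + 4/11z)/(1 − 7/11z).

Find x<0 with |R(x)|<1.
x=-0.84: |R|=0.4526
x=-2: |R|=0.1200
x=-10: |R|=0.3580
x=-100: |R|=0.5471
θ=7/11≥1/2 ⇒ |1+4/11x|<|1−7/11x| ∀x<0 ⇒ stable on all of ℝ⁻.

interval (−∞, 0).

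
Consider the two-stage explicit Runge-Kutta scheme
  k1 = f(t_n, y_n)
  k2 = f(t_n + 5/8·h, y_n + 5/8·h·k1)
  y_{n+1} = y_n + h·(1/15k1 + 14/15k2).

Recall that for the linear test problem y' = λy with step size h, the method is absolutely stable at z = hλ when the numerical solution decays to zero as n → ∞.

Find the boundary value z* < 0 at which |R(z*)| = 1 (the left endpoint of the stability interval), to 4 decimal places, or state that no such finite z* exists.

left endpoint -1.7143.

Set f=λy, z=hλ:
  k1=λy_n ⇒ h·k1=z·y_n;  k2=λ(1+5/8z)y_n ⇒ h·k2=z(1+5/8z)y_n
  y_{n+1}/y_n = 1 + 1/15z + 14/15z(1+5/8z) = 1 + z + 7/12z²
  R(z) = 1 + z + 7/12z².

Boundary: |R(x)|=1, x<0.
x=-0.93: |R|=0.5745
R=1: x+7/12x²=0 ⇒ x=−12/7=-1.7143; min R=1−1/(4·7/12)=0.5714>−1
Confirm numerically:
  x=-1.204: |R|=0.64161 <1
  x=-0.954: |R|=0.57690 <1
  x=-0.824: |R|=0.57207 <1
  x=-2.272: |R|=1.73916 >1
  x=-1.927: |R|=1.23911 >1
Interval (-1.7143, 0).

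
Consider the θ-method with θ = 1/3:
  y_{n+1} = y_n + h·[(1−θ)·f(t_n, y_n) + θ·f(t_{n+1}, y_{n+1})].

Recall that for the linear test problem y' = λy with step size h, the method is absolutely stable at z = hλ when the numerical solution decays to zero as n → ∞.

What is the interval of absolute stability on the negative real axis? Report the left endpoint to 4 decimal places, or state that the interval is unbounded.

z∈(-6.0000,0).

On y'=λy, z=hλ:
  y_{n+1} = y_n + z·[2/3·y_n + 1/3·y_{n+1}] ⇒ (1 − 1/3z)y_{n+1} = (1 + 2/3z)y_n
  R(z) = (1 + 2/3z)/(1 − 1/3z).

Boundary: |R(x)|=1, x<0.
x=-0.88: |R|=0.3196
R=−1: 1+2/3x = −1+1/3x ⇒ -1/3x=2 ⇒ x=2/(-1/3)=-6.0000
Confirm numerically:
  x=-4.792: |R|=0.84497 <1
  x=-3.432: |R|=0.60075 <1
  x=-3.401: |R|=0.59397 <1
  x=-3.215: |R|=0.55189 <1
  x=-6.252: |R|=1.02724 >1
  x=-6.231: |R|=1.02502 >1
Interval (-6.0000, 0).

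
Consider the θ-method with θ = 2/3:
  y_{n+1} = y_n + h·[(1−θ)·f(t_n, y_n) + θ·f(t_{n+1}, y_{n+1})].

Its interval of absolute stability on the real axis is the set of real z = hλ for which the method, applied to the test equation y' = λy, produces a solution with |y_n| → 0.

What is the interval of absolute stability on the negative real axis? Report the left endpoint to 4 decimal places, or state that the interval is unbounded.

Set f=λy, z=hλ:
  y_{n+1} = y_n + z·[1/3·y_n + 2/3·y_{n+1}] ⇒ (1 − 2/3z)y_{n+1} = (1 + 1/3z)y_n
  so R(z) = (1 + 1/3z)/(1 − 2/3z).

Find x<0 with |R(x)|<1.
x=-0.95: |R|=0.4184
x=-2: |R|=0.1429
x=-10: |R|=0.3043
x=-100: |R|=0.4778
θ=2/3≥1/2 ⇒ |1+1/3x|<|1−2/3x| ∀x<0 ⇒ unbounded interval.

interval (−∞, 0).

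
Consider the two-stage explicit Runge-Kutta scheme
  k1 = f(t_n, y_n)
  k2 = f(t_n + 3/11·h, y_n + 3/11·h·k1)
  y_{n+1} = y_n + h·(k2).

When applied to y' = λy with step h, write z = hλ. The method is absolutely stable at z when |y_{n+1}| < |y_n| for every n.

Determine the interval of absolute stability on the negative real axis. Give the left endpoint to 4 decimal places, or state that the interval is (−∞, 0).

Test eqn y'=λy, z=hλ:
  k1=λy_n ⇒ h·k1=z·y_n;  k2=λ(1+3/11z)y_n ⇒ h·k2=z(1+3/11z)y_n
  y_{n+1}/y_n = 1 + z(1+3/11z) = 1 + z + 3/11z²
  R(z) = 1 + z + 3/11z².

Need |R(x)|<1, x<0.
x=-1.15: |R|=0.2107
R=1: x+3/11x²=0 ⇒ x=−11/3=-3.6667; min R=1−1/(4·3/11)=0.0833>−1
Confirm numerically:
  x=-3.216: |R|=0.60472 <1
  x=-3.119: |R|=0.53413 <1
  x=-2.014: |R|=0.09224 <1
  x=-3.950: |R|=1.30523 >1
  x=-3.709: |R|=1.04282 >1
Stable set (-3.6667, 0).

(-3.6667, 0).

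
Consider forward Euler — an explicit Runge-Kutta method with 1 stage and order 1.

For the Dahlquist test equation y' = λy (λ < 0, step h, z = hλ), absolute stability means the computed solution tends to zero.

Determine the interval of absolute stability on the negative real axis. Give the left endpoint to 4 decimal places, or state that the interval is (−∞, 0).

On y'=λy, z=hλ:
  order 1, 1-stage ⇒ R(z)=1+z
  (e.g. R(-0.35)=0.65000, |R|=0.65000)

Find x<0 with |R(x)|<1.
x=-0.35: |R|=0.6500
|R(-2.1)|=1.1000 |R(-1.47)|=0.4700 |R(-0.97)|=0.0300
Bisect:
  x_lo=-2.7670 |R|=1.7670  x_hi=-0.3710 |R|=0.6290
  mid=-1.56903 |R|=0.56903 →hi
  mid=-2.16803 |R|=1.16803 →lo
  mid=-1.86853 |R|=0.86853 →hi
  mid=-2.01828 |R|=1.01828 →lo
  mid=-1.94341 |R|=0.94341 →hi
  mid=-1.98084 |R|=0.98084 →hi
  mid=-1.99956 |R|=0.99956 →hi
  mid=-2.00892 |R|=1.00892 →lo
  ...
  [-2.00000,-1.99985] ⇒ x*=-2.0000
Stable set (-2.0000, 0).

z∈(-2.0000,0).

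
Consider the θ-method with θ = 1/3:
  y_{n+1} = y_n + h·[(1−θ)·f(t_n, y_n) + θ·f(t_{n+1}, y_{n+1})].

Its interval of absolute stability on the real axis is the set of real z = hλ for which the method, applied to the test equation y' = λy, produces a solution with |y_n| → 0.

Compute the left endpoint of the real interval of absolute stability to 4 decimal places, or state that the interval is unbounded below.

On y'=λy, z=hλ:
  y_{n+1} = y_n + z·[2/3·y_n + 1/3·y_{n+1}] ⇒ (1 − 1/3z)y_{n+1} = (1 + 2/3z)y_n
  R(z) = (1 + 2/3z)/(1 − 1/3z).

Find x<0 with |R(x)|<1.
x=-0.85: |R|=0.3377
R=−1: 1+2/3x = −1+1/3x ⇒ -1/3x=2 ⇒ x=2/(-1/3)=-6.0000
Confirm numerically:
  x=-5.860: |R|=0.98420 <1
  x=-4.918: |R|=0.86335 <1
  x=-2.945: |R|=0.48612 <1
  x=-2.613: |R|=0.39658 <1
  x=-6.499: |R|=1.05253 >1
  x=-6.419: |R|=1.04448 >1
Interval (-6.0000, 0).

z* = -6.0000.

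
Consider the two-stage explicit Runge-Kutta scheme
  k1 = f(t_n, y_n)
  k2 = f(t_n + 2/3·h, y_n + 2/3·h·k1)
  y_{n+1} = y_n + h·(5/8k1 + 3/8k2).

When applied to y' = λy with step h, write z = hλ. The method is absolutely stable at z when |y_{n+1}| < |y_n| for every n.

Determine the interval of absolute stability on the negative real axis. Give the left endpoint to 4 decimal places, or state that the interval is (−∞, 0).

(-4.0000, 0).

With y'=λy (z=hλ):
  k1=λy_n ⇒ h·k1=z·y_n;  k2=λ(1+2/3z)y_n ⇒ h·k2=z(1+2/3z)y_n
  y_{n+1}/y_n = 1 + 5/8z + 3/8z(1+2/3z) = 1 + z + 1/4z²
  ⇒ R(z) = 1 + z + 1/4z².

Boundary: |R(x)|=1, x<0.
x=-1.08: |R|=0.2116
R=1: x+1/4x²=0 ⇒ x=−4=-4.0000; min R=1−1/(4·1/4)=0.0000>−1
Confirm numerically:
  x=-3.787: |R|=0.79834 <1
  x=-2.655: |R|=0.10726 <1
  x=-1.679: |R|=0.02576 <1
  x=-4.284: |R|=1.30416 >1
  x=-4.234: |R|=1.24769 >1
Interval (-4.0000, 0).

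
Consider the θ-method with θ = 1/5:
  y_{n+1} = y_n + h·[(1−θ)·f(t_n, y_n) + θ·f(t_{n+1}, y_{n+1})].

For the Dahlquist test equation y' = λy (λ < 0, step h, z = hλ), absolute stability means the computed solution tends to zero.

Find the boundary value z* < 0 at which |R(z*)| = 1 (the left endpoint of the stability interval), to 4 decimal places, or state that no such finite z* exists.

z* = -3.3333.

Set f=λy, z=hλ:
  y_{n+1} = y_n + z·[4/5·y_n + 1/5·y_{n+1}] ⇒ (1 − 1/5z)y_{n+1} = (1 + 4/5z)y_n
  R(z) = (1 + 4/5z)/(1 − 1/5z).

Find x<0 with |R(x)|<1.
x=-0.54: |R|=0.5126
R=−1: 1+4/5x = −1+1/5x ⇒ -3/5x=2 ⇒ x=2/(-3/5)=-3.3333
Confirm numerically:
  x=-3.176: |R|=0.94227 <1
  x=-2.125: |R|=0.49123 <1
  x=-1.516: |R|=0.16329 <1
  x=-3.641: |R|=1.10682 >1
  x=-3.505: |R|=1.06055 >1
Stable set (-3.3333, 0).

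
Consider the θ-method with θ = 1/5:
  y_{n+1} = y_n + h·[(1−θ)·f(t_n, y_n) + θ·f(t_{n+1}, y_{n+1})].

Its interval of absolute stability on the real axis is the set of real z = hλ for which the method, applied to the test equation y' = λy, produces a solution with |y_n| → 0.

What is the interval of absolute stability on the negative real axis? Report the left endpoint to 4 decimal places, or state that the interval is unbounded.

z∈(-3.3333,0).

With y'=λy (z=hλ):
  y_{n+1} = y_n + z·[4/5·y_n + 1/5·y_{n+1}] ⇒ (1 − 1/5z)y_{n+1} = (1 + 4/5z)y_n
  Hence R(z) = (1 + 4/5z)/(1 − 1/5z).

Solve |R(x)|<1 on ℝ⁻.
x=-1.26: |R|=0.0064
R=−1: 1+4/5x = −1+1/5x ⇒ -3/5x=2 ⇒ x=2/(-3/5)=-3.3333
Confirm numerically:
  x=-3.139: |R|=0.92837 <1
  x=-2.878: |R|=0.82661 <1
  x=-2.627: |R|=0.72217 <1
  x=-1.944: |R|=0.39977 <1
  x=-3.897: |R|=1.19006 >1
  x=-3.721: |R|=1.13336 >1
So |R|<1 on (-3.3333, 0).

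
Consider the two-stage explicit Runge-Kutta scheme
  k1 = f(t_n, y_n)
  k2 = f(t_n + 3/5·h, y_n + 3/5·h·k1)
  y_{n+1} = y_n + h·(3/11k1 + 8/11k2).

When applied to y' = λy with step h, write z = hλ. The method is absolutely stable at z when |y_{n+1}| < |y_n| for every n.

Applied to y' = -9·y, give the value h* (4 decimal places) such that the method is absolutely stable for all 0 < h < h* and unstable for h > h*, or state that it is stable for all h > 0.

(-2.2917,0); λ=-9 ⇒ h* = (55/24)/9 = 0.2546.

On y'=λy, z=hλ:
  k1=λy_n ⇒ h·k1=z·y_n;  k2=λ(1+3/5z)y_n ⇒ h·k2=z(1+3/5z)y_n
  y_{n+1}/y_n = 1 + 3/11z + 8/11z(1+3/5z) = 1 + z + 24/55z²
  Hence R(z) = 1 + z + 24/55z².

Need |R(x)|<1, x<0.
x=-1.5: |R|=0.4818
R=1: x+24/55x²=0 ⇒ x=−55/24=-2.2917; min R=1−1/(4·24/55)=0.4271>−1
Confirm numerically:
  x=-1.660: |R|=0.54244 <1
  x=-1.380: |R|=0.45101 <1
  x=-1.013: |R|=0.43478 <1
  x=-0.989: |R|=0.43782 <1
  x=-2.849: |R|=1.69288 >1
  x=-2.558: |R|=1.29729 >1
Stable set (-2.2917, 0).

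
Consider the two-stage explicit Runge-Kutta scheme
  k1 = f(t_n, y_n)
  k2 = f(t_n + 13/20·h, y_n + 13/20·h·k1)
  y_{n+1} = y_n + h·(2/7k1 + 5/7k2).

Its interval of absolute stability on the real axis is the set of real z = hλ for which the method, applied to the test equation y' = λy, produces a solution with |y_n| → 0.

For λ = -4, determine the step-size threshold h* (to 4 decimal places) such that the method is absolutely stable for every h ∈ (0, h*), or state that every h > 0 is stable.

Test eqn y'=λy, z=hλ:
  k1=λy_n ⇒ h·k1=z·y_n;  k2=λ(1+13/20z)y_n ⇒ h·k2=z(1+13/20z)y_n
  y_{n+1}/y_n = 1 + 2/7z + 5/7z(1+13/20z) = 1 + z + 13/28z²
  R(z) = 1 + z + 13/28z².

Need |R(x)|<1, x<0.
x=-1.02: |R|=0.4630
R=1: x+13/28x²=0 ⇒ x=−28/13=-2.1538; min R=1−1/(4·13/28)=0.4615>−1
Confirm numerically:
  x=-1.797: |R|=0.70228 <1
  x=-1.158: |R|=0.46459 <1
  x=-0.917: |R|=0.47341 <1
  x=-0.913: |R|=0.47401 <1
  x=-2.529: |R|=1.44050 >1
  x=-2.527: |R|=1.43780 >1
Interval (-2.1538, 0).

(-2.1538,0); λ=-4 ⇒ h* = (28/13)/4 = 0.5385.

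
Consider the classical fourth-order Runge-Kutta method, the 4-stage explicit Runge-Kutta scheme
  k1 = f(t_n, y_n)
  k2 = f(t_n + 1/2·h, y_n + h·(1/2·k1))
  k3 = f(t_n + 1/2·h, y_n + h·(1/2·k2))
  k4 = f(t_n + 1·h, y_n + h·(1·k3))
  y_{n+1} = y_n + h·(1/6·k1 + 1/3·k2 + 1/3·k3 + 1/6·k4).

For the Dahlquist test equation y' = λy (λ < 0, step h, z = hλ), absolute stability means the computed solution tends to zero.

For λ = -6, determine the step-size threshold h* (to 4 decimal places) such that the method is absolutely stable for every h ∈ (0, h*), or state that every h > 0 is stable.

(-2.7853,0); λ=-6 ⇒ h* = 0.4642.

With y'=λy (z=hλ):
  order 4, 4-stage ⇒ R(z)=1+z+z^2/2+z^3/6+z^4/24
  (e.g. R(-1.56)=0.27083, |R|=0.27083)

Need |R(x)|<1, x<0.
x=-1.56: |R|=0.2708
|R(-1.34)|=0.2911 |R(-0.95)|=0.3923 |R(-0.92)|=0.4033
Bisect:
  x_lo=-3.4845 |R|=2.6775  x_hi=-0.1696 |R|=0.8440
  mid=-1.82701 |R|=0.28981 →hi
  mid=-2.65573 |R|=0.82160 →hi
  mid=-3.07010 |R|=1.52145 →lo
  mid=-2.86292 |R|=1.12348 →lo
  mid=-2.75933 |R|=0.96155 →hi
  mid=-2.81112 |R|=1.03964 →lo
  mid=-2.78522 |R|=0.99989 →hi
  ...
  [-2.78543,-2.78522] ⇒ x*=-2.7853
Interval (-2.7853, 0).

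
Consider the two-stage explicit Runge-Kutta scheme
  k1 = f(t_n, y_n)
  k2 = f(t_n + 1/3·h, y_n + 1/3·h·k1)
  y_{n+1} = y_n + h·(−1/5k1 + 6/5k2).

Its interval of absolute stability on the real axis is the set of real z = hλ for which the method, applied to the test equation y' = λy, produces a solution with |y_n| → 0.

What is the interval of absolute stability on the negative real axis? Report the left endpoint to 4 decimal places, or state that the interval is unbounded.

(-2.5000, 0).

Set f=λy, z=hλ:
  k1=λy_n ⇒ h·k1=z·y_n;  k2=λ(1+1/3z)y_n ⇒ h·k2=z(1+1/3z)y_n
  y_{n+1}/y_n = 1 − 1/5z + 6/5z(1+1/3z) = 1 + z + 2/5z²
  Hence R(z) = 1 + z + 2/5z².

Find x<0 with |R(x)|<1.
x=-1.03: |R|=0.3944
R=1: x+2/5x²=0 ⇒ x=−5/2=-2.5000; min R=1−1/(4·2/5)=0.3750>−1
Confirm numerically:
  x=-1.893: |R|=0.54038 <1
  x=-1.768: |R|=0.48233 <1
  x=-1.083: |R|=0.38616 <1
  x=-2.960: |R|=1.54464 >1
  x=-2.893: |R|=1.45478 >1
  x=-2.613: |R|=1.11811 >1
So |R|<1 on (-2.5000, 0).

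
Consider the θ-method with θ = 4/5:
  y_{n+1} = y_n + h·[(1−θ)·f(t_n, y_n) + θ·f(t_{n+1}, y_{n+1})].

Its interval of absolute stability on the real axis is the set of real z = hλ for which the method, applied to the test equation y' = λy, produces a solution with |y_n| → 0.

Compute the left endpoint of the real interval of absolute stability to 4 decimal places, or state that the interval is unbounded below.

(−∞, 0) — no finite endpoint.

Test eqn y'=λy, z=hλ:
  y_{n+1} = y_n + z·[1/5·y_n + 4/5·y_{n+1}] ⇒ (1 − 4/5z)y_{n+1} = (1 + 1/5z)y_n
  ⇒ R(z) = (1 + 1/5z)/(1 − 4/5z).

Need |R(x)|<1, x<0.
x=-0.57: |R|=0.6085
x=-2: |R|=0.2308
x=-10: |R|=0.1111
x=-100: |R|=0.2346
θ=4/5≥1/2 ⇒ |1+1/5x|<|1−4/5x| ∀x<0 ⇒ stable on all of ℝ⁻.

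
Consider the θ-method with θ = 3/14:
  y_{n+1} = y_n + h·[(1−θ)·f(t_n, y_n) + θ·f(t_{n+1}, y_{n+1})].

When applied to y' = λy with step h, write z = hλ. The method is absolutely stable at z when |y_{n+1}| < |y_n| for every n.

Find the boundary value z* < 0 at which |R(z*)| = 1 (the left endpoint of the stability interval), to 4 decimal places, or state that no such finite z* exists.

With y'=λy (z=hλ):
  y_{n+1} = y_n + z·[11/14·y_n + 3/14·y_{n+1}] ⇒ (1 − 3/14z)y_{n+1} = (1 + 11/14z)y_n
  ⇒ R(z) = (1 + 11/14z)/(1 − 3/14z).

Boundary: |R(x)|=1, x<0.
x=-0.65: |R|=0.4295
R=−1: 1+11/14x = −1+3/14x ⇒ -4/7x=2 ⇒ x=2/(-4/7)=-3.5000
Confirm numerically:
  x=-1.723: |R|=0.25839 <1
  x=-1.567: |R|=0.17309 <1
  x=-1.438: |R|=0.09927 <1
  x=-4.056: |R|=1.16998 >1
  x=-4.009: |R|=1.15645 >1
  x=-3.579: |R|=1.02555 >1
So |R|<1 on (-3.5000, 0).

z* = -3.5000.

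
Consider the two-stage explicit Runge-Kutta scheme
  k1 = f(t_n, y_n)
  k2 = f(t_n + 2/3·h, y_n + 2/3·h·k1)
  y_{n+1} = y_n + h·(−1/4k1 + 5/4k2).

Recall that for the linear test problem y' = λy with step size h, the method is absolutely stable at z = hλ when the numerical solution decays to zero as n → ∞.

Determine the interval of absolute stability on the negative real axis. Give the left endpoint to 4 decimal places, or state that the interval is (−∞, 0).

On y'=λy, z=hλ:
  k1=λy_n ⇒ h·k1=z·y_n;  k2=λ(1+2/3z)y_n ⇒ h·k2=z(1+2/3z)y_n
  y_{n+1}/y_n = 1 − 1/4z + 5/4z(1+2/3z) = 1 + z + 5/6z²
  Hence R(z) = 1 + z + 5/6z².

Need |R(x)|<1, x<0.
x=-0.65: |R|=0.7021
R=1: x+5/6x²=0 ⇒ x=−6/5=-1.2000; min R=1−1/(4·5/6)=0.7000>−1
Confirm numerically:
  x=-0.833: |R|=0.74524 <1
  x=-0.639: |R|=0.70127 <1
  x=-0.608: |R|=0.70005 <1
  x=-1.458: |R|=1.31347 >1
  x=-1.377: |R|=1.20311 >1
  x=-1.307: |R|=1.11654 >1
Stable set (-1.2000, 0).

z∈(-1.2000,0).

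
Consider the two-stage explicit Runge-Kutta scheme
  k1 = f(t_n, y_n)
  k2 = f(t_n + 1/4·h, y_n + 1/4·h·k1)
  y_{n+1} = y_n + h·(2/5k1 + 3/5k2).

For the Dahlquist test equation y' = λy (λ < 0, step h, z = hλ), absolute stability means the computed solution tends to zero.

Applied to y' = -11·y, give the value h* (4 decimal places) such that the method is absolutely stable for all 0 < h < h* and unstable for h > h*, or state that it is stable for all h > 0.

Test eqn y'=λy, z=hλ:
  k1=λy_n ⇒ h·k1=z·y_n;  k2=λ(1+1/4z)y_n ⇒ h·k2=z(1+1/4z)y_n
  y_{n+1}/y_n = 1 + 2/5z + 3/5z(1+1/4z) = 1 + z + 3/20z²
  Hence R(z) = 1 + z + 3/20z².

Need |R(x)|<1, x<0.
x=-1.67: |R|=0.2517
R=1: x+3/20x²=0 ⇒ x=−20/3=-6.6667; min R=1−1/(4·3/20)=-0.6667>−1
Confirm numerically:
  x=-6.412: |R|=0.75506 <1
  x=-5.999: |R|=0.39920 <1
  x=-5.842: |R|=0.27734 <1
  x=-4.382: |R|=0.50171 <1
  x=-7.075: |R|=1.43334 >1
  x=-6.981: |R|=1.32915 >1
  x=-6.974: |R|=1.32150 >1
Interval (-6.6667, 0).

(-6.6667,0); λ=-11 ⇒ h* = (20/3)/11 = 0.6061.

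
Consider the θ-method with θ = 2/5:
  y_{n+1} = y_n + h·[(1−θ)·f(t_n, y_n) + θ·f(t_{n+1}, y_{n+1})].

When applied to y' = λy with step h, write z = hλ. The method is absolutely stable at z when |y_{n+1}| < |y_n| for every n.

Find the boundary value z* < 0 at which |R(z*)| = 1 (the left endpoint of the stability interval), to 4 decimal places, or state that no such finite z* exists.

z* = -10.0000.

With y'=λy (z=hλ):
  y_{n+1} = y_n + z·[3/5·y_n + 2/5·y_{n+1}] ⇒ (1 − 2/5z)y_{n+1} = (1 + 3/5z)y_n
  so R(z) = (1 + 3/5z)/(1 − 2/5z).

Solve |R(x)|<1 on ℝ⁻.
x=-0.47: |R|=0.6044
R=−1: 1+3/5x = −1+2/5x ⇒ -1/5x=2 ⇒ x=2/(-1/5)=-10.0000
Confirm numerically:
  x=-6.701: |R|=0.82073 <1
  x=-4.834: |R|=0.64780 <1
  x=-4.302: |R|=0.58115 <1
  x=-10.313: |R|=1.01221 >1
  x=-10.121: |R|=1.00479 >1
  x=-10.043: |R|=1.00171 >1
So |R|<1 on (-10.0000, 0).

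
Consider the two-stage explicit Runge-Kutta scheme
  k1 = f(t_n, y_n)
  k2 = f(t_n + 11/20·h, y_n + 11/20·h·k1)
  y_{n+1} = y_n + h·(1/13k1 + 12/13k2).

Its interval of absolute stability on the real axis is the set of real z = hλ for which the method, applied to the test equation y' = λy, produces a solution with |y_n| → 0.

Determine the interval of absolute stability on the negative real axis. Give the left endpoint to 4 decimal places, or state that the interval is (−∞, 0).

(-1.9697, 0).

Test eqn y'=λy, z=hλ:
  k1=λy_n ⇒ h·k1=z·y_n;  k2=λ(1+11/20z)y_n ⇒ h·k2=z(1+11/20z)y_n
  y_{n+1}/y_n = 1 + 1/13z + 12/13z(1+11/20z) = 1 + z + 33/65z²
  R(z) = 1 + z + 33/65z².

Need |R(x)|<1, x<0.
x=-1.28: |R|=0.5518
R=1: x+33/65x²=0 ⇒ x=−65/33=-1.9697; min R=1−1/(4·33/65)=0.5076>−1
Confirm numerically:
  x=-1.696: |R|=0.76433 <1
  x=-1.593: |R|=0.69534 <1
  x=-1.503: |R|=0.64388 <1
  x=-2.465: |R|=1.61985 >1
  x=-2.109: |R|=1.14915 >1
  x=-2.075: |R|=1.11093 >1
So |R|<1 on (-1.9697, 0).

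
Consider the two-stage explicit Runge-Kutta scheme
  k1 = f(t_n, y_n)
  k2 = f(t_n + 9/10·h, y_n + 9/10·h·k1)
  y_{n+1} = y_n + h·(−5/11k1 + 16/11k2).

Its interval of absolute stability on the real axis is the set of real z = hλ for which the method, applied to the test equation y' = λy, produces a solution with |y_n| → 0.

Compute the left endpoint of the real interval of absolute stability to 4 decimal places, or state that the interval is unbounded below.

z* = -0.7639.

Set f=λy, z=hλ:
  k1=λy_n ⇒ h·k1=z·y_n;  k2=λ(1+9/10z)y_n ⇒ h·k2=z(1+9/10z)y_n
  y_{n+1}/y_n = 1 − 5/11z + 16/11z(1+9/10z) = 1 + z + 72/55z²
  so R(z) = 1 + z + 72/55z².

Need |R(x)|<1, x<0.
x=-0.95: |R|=1.2315
R=1: x+72/55x²=0 ⇒ x=−55/72=-0.7639; min R=1−1/(4·72/55)=0.8090>−1
Confirm numerically:
  x=-0.623: |R|=0.88510 <1
  x=-0.531: |R|=0.83811 <1
  x=-0.431: |R|=0.81218 <1
  x=-1.190: |R|=1.66380 >1
  x=-1.095: |R|=1.47463 >1
  x=-0.789: |R|=1.02594 >1
Interval (-0.7639, 0).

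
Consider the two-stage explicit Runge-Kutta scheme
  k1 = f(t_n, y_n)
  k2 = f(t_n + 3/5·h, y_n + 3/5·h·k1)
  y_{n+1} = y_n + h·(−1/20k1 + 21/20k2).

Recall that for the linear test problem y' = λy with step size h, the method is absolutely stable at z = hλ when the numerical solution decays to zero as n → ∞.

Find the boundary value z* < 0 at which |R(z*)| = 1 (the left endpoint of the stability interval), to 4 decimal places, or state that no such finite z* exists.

With y'=λy (z=hλ):
  k1=λy_n ⇒ h·k1=z·y_n;  k2=λ(1+3/5z)y_n ⇒ h·k2=z(1+3/5z)y_n
  y_{n+1}/y_n = 1 − 1/20z + 21/20z(1+3/5z) = 1 + z + 63/100z²
  ⇒ R(z) = 1 + z + 63/100z².

Need |R(x)|<1, x<0.
x=-0.48: |R|=0.6652
R=1: x+63/100x²=0 ⇒ x=−100/63=-1.5873; min R=1−1/(4·63/100)=0.6032>−1
Confirm numerically:
  x=-1.461: |R|=0.88375 <1
  x=-1.288: |R|=0.75713 <1
  x=-1.212: |R|=0.71343 <1
  x=-1.139: |R|=0.67831 <1
  x=-2.132: |R|=1.73162 >1
  x=-2.093: |R|=1.66681 >1
  x=-2.083: |R|=1.65050 >1
So |R|<1 on (-1.5873, 0).

left endpoint -1.5873.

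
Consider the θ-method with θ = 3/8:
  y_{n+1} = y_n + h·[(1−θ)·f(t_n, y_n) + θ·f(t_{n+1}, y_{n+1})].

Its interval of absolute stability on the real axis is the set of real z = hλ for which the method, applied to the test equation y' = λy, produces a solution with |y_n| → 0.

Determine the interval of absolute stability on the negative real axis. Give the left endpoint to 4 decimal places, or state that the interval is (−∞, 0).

Test eqn y'=λy, z=hλ:
  y_{n+1} = y_n + z·[5/8·y_n + 3/8·y_{n+1}] ⇒ (1 − 3/8z)y_{n+1} = (1 + 5/8z)y_n
  ⇒ R(z) = (1 + 5/8z)/(1 − 3/8z).

Find x<0 with |R(x)|<1.
x=-0.32: |R|=0.7143
R=−1: 1+5/8x = −1+3/8x ⇒ -1/4x=2 ⇒ x=2/(-1/4)=-8.0000
Confirm numerically:
  x=-7.951: |R|=0.99692 <1
  x=-5.016: |R|=0.74106 <1
  x=-3.834: |R|=0.57276 <1
  x=-3.412: |R|=0.49682 <1
  x=-8.464: |R|=1.02779 >1
  x=-8.310: |R|=1.01883 >1
  x=-8.205: |R|=1.01257 >1
So |R|<1 on (-8.0000, 0).

(-8.0000, 0).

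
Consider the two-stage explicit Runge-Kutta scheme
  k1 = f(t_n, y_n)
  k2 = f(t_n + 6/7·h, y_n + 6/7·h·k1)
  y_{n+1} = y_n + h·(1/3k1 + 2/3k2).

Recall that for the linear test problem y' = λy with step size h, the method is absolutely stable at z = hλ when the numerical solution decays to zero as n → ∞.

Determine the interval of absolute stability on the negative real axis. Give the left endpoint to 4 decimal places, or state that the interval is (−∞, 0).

Test eqn y'=λy, z=hλ:
  k1=λy_n ⇒ h·k1=z·y_n;  k2=λ(1+6/7z)y_n ⇒ h·k2=z(1+6/7z)y_n
  y_{n+1}/y_n = 1 + 1/3z + 2/3z(1+6/7z) = 1 + z + 4/7z²
  so R(z) = 1 + z + 4/7z².

Find x<0 with |R(x)|<1.
x=-1.11: |R|=0.5941
R=1: x+4/7x²=0 ⇒ x=−7/4=-1.7500; min R=1−1/(4·4/7)=0.5625>−1
Confirm numerically:
  x=-1.460: |R|=0.75806 <1
  x=-1.343: |R|=0.68766 <1
  x=-1.188: |R|=0.61848 <1
  x=-1.124: |R|=0.59793 <1
  x=-2.067: |R|=1.37442 >1
  x=-1.808: |R|=1.05992 >1
Interval (-1.7500, 0).

z∈(-1.7500,0).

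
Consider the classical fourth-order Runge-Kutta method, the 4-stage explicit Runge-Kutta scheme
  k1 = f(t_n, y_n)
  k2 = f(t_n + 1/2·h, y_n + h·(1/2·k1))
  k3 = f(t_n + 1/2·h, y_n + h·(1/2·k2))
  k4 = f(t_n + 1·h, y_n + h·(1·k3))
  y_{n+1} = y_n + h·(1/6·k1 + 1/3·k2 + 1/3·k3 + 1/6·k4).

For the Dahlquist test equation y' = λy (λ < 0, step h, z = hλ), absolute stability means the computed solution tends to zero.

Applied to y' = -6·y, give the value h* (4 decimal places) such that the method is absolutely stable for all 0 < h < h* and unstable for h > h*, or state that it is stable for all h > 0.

Set f=λy, z=hλ:
  order 4, 4-stage ⇒ R(z)=1+z+z^2/2+z^3/6+z^4/24
  (e.g. R(-0.85)=0.43065, |R|=0.43065)

Need |R(x)|<1, x<0.
x=-0.85: |R|=0.4306
|R(-2.58)|=0.7321 |R(-2.44)|=0.5926 |R(-1.28)|=0.3015
Bisect:
  x_lo=-3.5683 |R|=2.9807  x_hi=-0.3416 |R|=0.7107
  mid=-1.95492 |R|=0.31931 →hi
  mid=-2.76160 |R|=0.96486 →hi
  mid=-3.16494 |R|=1.74041 →lo
  mid=-2.96327 |R|=1.30320 →lo
  mid=-2.86243 |R|=1.12267 →lo
  mid=-2.81201 |R|=1.04104 →lo
  mid=-2.78681 |R|=1.00228 →lo
  mid=-2.77420 |R|=0.98341 →hi
  mid=-2.78050 |R|=0.99280 →hi
  ...
  [-2.78543,-2.78523] ⇒ x*=-2.7853
Interval (-2.7853, 0).

(-2.7853,0); λ=-6 ⇒ h* = 0.4642.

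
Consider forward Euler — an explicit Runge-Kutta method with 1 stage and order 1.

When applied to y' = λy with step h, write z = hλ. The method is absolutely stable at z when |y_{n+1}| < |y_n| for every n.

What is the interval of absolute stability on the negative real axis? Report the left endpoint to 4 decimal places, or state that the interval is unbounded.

Set f=λy, z=hλ:
  order 1, 1-stage ⇒ R(z)=1+z
  (e.g. R(-0.75)=0.25000, |R|=0.25000)

Solve |R(x)|<1 on ℝ⁻.
x=-0.75: |R|=0.2500
|R(-2.08)|=1.0800 |R(-1.69)|=0.6900 |R(-0.82)|=0.1800
Bisect:
  x_lo=-2.6692 |R|=1.6692  x_hi=-0.0677 |R|=0.9323
  mid=-1.36846 |R|=0.36846 →hi
  mid=-2.01884 |R|=1.01884 →lo
  mid=-1.69365 |R|=0.69365 →hi
  mid=-1.85625 |R|=0.85625 →hi
  mid=-1.93755 |R|=0.93755 →hi
  mid=-1.97819 |R|=0.97819 →hi
  mid=-1.99852 |R|=0.99852 →hi
  mid=-2.00868 |R|=1.00868 →lo
  ...
  [-2.00011,-1.99995] ⇒ x*=-2.0000
So |R|<1 on (-2.0000, 0).

z∈(-2.0000,0).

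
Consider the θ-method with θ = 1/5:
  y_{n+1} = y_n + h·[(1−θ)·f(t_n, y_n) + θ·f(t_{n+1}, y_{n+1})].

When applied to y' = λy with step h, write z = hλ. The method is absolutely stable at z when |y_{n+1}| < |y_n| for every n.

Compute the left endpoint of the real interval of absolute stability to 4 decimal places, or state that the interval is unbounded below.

With y'=λy (z=hλ):
  y_{n+1} = y_n + z·[4/5·y_n + 1/5·y_{n+1}] ⇒ (1 − 1/5z)y_{n+1} = (1 + 4/5z)y_n
  ⇒ R(z) = (1 + 4/5z)/(1 − 1/5z).

Need |R(x)|<1, x<0.
x=-0.75: |R|=0.3478
R=−1: 1+4/5x = −1+1/5x ⇒ -3/5x=2 ⇒ x=2/(-3/5)=-3.3333
Confirm numerically:
  x=-3.305: |R|=0.98977 <1
  x=-1.741: |R|=0.29135 <1
  x=-1.575: |R|=0.19772 <1
  x=-3.878: |R|=1.18405 >1
  x=-3.782: |R|=1.15327 >1
Stable set (-3.3333, 0).

z* = -3.3333.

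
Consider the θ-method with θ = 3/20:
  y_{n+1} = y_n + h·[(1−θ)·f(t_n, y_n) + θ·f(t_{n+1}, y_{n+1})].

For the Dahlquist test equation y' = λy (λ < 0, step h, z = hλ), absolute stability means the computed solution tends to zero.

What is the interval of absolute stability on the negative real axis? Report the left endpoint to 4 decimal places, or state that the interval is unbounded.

z∈(-2.8571,0).

With y'=λy (z=hλ):
  y_{n+1} = y_n + z·[17/20·y_n + 3/20·y_{n+1}] ⇒ (1 − 3/20z)y_{n+1} = (1 + 17/20z)y_n
  Hence R(z) = (1 + 17/20z)/(1 − 3/20z).

Need |R(x)|<1, x<0.
x=-1.11: |R|=0.0484
R=−1: 1+17/20x = −1+3/20x ⇒ -7/10x=2 ⇒ x=2/(-7/10)=-2.8571
Confirm numerically:
  x=-2.692: |R|=0.91765 <1
  x=-2.064: |R|=0.57605 <1
  x=-1.999: |R|=0.53787 <1
  x=-3.223: |R|=1.17264 >1
  x=-3.064: |R|=1.09921 >1
  x=-3.013: |R|=1.07514 >1
So |R|<1 on (-2.8571, 0).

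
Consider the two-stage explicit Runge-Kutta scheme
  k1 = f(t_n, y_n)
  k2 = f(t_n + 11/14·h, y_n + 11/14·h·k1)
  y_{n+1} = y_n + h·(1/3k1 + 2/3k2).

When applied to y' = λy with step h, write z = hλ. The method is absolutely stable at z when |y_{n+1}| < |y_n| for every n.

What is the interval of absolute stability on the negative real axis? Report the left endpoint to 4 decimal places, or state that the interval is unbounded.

On y'=λy, z=hλ:
  k1=λy_n ⇒ h·k1=z·y_n;  k2=λ(1+11/14z)y_n ⇒ h·k2=z(1+11/14z)y_n
  y_{n+1}/y_n = 1 + 1/3z + 2/3z(1+11/14z) = 1 + z + 11/21z²
  Hence R(z) = 1 + z + 11/21z².

Need |R(x)|<1, x<0.
x=-1.22: |R|=0.5596
R=1: x+11/21x²=0 ⇒ x=−21/11=-1.9091; min R=1−1/(4·11/21)=0.5227>−1
Confirm numerically:
  x=-1.666: |R|=0.78786 <1
  x=-1.564: |R|=0.71729 <1
  x=-0.904: |R|=0.52407 <1
  x=-2.432: |R|=1.66614 >1
  x=-2.236: |R|=1.38289 >1
  x=-2.189: |R|=1.32095 >1
Interval (-1.9091, 0).

z∈(-1.9091,0).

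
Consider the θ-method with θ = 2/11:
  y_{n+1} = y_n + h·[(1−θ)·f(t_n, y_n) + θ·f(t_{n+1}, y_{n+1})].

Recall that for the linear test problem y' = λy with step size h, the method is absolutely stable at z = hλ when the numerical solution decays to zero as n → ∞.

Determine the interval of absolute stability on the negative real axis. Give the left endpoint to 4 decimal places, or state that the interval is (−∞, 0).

(-3.1429, 0).

On y'=λy, z=hλ:
  y_{n+1} = y_n + z·[9/11·y_n + 2/11·y_{n+1}] ⇒ (1 − 2/11z)y_{n+1} = (1 + 9/11z)y_n
  R(z) = (1 + 9/11z)/(1 − 2/11z).

Find x<0 with |R(x)|<1.
x=-1.03: |R|=0.1325
R=−1: 1+9/11x = −1+2/11x ⇒ -7/11x=2 ⇒ x=2/(-7/11)=-3.1429
Confirm numerically:
  x=-3.057: |R|=0.96488 <1
  x=-2.693: |R|=0.80782 <1
  x=-2.485: |R|=0.71165 <1
  x=-2.325: |R|=0.63419 <1
  x=-3.652: |R|=1.19471 >1
  x=-3.490: |R|=1.13515 >1
Stable set (-3.1429, 0).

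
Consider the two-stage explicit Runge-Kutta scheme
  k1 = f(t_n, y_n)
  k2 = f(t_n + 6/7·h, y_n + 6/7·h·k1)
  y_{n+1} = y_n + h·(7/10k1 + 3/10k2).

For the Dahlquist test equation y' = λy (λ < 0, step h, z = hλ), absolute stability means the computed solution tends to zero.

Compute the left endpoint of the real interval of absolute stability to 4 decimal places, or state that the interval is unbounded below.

left endpoint -3.8889.

Set f=λy, z=hλ:
  k1=λy_n ⇒ h·k1=z·y_n;  k2=λ(1+6/7z)y_n ⇒ h·k2=z(1+6/7z)y_n
  y_{n+1}/y_n = 1 + 7/10z + 3/10z(1+6/7z) = 1 + z + 9/35z²
  ⇒ R(z) = 1 + z + 9/35z².

Boundary: |R(x)|=1, x<0.
x=-1.37: |R|=0.1126
R=1: x+9/35x²=0 ⇒ x=−35/9=-3.8889; min R=1−1/(4·9/35)=0.0278>−1
Confirm numerically:
  x=-3.413: |R|=0.58235 <1
  x=-2.569: |R|=0.12808 <1
  x=-1.994: |R|=0.02841 <1
  x=-4.152: |R|=1.28091 >1
  x=-4.112: |R|=1.23591 >1
Stable set (-3.8889, 0).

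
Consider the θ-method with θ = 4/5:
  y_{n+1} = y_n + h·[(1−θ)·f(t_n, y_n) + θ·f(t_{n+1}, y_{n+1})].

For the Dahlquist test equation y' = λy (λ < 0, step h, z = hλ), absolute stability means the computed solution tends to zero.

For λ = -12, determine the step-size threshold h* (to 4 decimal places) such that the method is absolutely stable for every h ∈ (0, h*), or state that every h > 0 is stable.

With y'=λy (z=hλ):
  y_{n+1} = y_n + z·[1/5·y_n + 4/5·y_{n+1}] ⇒ (1 − 4/5z)y_{n+1} = (1 + 1/5z)y_n
  R(z) = (1 + 1/5z)/(1 − 4/5z).

Solve |R(x)|<1 on ℝ⁻.
x=-1.37: |R|=0.3464
x=-2: |R|=0.2308
x=-10: |R|=0.1111
x=-100: |R|=0.2346
θ=4/5≥1/2 ⇒ |1+1/5x|<|1−4/5x| ∀x<0 ⇒ interval (−∞,0).

(−∞, 0) — no finite endpoint. Any h>0 works for λ=-12.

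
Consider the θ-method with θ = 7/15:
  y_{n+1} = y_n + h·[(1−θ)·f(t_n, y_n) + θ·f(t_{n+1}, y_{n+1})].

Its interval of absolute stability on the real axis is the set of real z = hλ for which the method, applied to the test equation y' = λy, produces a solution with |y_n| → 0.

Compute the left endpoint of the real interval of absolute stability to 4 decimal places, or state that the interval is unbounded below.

With y'=λy (z=hλ):
  y_{n+1} = y_n + z·[8/15·y_n + 7/15·y_{n+1}] ⇒ (1 − 7/15z)y_{n+1} = (1 + 8/15z)y_n
  ⇒ R(z) = (1 + 8/15z)/(1 − 7/15z).

Need |R(x)|<1, x<0.
x=-1.31: |R|=0.1870
R=−1: 1+8/15x = −1+7/15x ⇒ -1/15x=2 ⇒ x=2/(-1/15)=-30.0000
Confirm numerically:
  x=-27.986: |R|=0.99045 <1
  x=-18.445: |R|=0.91982 <1
  x=-15.125: |R|=0.87694 <1
  x=-30.595: |R|=1.00260 >1
  x=-30.083: |R|=1.00037 >1
Interval (-30.0000, 0).

z* = -30.0000.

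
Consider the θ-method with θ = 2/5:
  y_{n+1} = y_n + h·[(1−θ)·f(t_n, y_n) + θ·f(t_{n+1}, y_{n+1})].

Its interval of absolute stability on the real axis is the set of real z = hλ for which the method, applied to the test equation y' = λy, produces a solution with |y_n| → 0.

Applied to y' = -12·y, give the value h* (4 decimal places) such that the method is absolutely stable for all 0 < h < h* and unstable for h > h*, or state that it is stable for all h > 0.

On y'=λy, z=hλ:
  y_{n+1} = y_n + z·[3/5·y_n + 2/5·y_{n+1}] ⇒ (1 − 2/5z)y_{n+1} = (1 + 3/5z)y_n
  ⇒ R(z) = (1 + 3/5z)/(1 − 2/5z).

Find x<0 with |R(x)|<1.
x=-0.91: |R|=0.3328
R=−1: 1+3/5x = −1+2/5x ⇒ -1/5x=2 ⇒ x=2/(-1/5)=-10.0000
Confirm numerically:
  x=-9.265: |R|=0.96876 <1
  x=-9.099: |R|=0.96116 <1
  x=-4.526: |R|=0.61045 <1
  x=-10.534: |R|=1.02048 >1
  x=-10.524: |R|=1.02012 >1
  x=-10.501: |R|=1.01927 >1
Interval (-10.0000, 0).

(-10.0000,0); λ=-12 ⇒ h* = (10)/12 = 0.8333.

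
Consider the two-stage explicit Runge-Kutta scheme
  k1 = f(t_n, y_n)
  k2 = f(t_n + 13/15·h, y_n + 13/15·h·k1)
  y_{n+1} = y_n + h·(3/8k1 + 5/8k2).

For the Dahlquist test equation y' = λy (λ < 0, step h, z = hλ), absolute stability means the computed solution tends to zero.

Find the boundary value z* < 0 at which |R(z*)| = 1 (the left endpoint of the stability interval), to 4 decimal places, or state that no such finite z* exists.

left endpoint -1.8462.

Test eqn y'=λy, z=hλ:
  k1=λy_n ⇒ h·k1=z·y_n;  k2=λ(1+13/15z)y_n ⇒ h·k2=z(1+13/15z)y_n
  y_{n+1}/y_n = 1 + 3/8z + 5/8z(1+13/15z) = 1 + z + 13/24z²
  R(z) = 1 + z + 13/24z².

Find x<0 with |R(x)|<1.
x=-1.13: |R|=0.5617
R=1: x+13/24x²=0 ⇒ x=−24/13=-1.8462; min R=1−1/(4·13/24)=0.5385>−1
Confirm numerically:
  x=-1.534: |R|=0.74063 <1
  x=-1.373: |R|=0.64811 <1
  x=-1.350: |R|=0.63719 <1
  x=-2.005: |R|=1.17251 >1
  x=-1.960: |R|=1.12087 >1
Interval (-1.8462, 0).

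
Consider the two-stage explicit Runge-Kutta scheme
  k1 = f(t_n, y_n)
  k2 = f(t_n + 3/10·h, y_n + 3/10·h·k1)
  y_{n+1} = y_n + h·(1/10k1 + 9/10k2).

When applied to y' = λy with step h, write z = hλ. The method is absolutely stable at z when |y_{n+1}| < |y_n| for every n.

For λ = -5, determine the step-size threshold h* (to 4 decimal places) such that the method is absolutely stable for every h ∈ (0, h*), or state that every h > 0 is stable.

Set f=λy, z=hλ:
  k1=λy_n ⇒ h·k1=z·y_n;  k2=λ(1+3/10z)y_n ⇒ h·k2=z(1+3/10z)y_n
  y_{n+1}/y_n = 1 + 1/10z + 9/10z(1+3/10z) = 1 + z + 27/100z²
  ⇒ R(z) = 1 + z + 27/100z².

Need |R(x)|<1, x<0.
x=-0.53: |R|=0.5458
R=1: x+27/100x²=0 ⇒ x=−100/27=-3.7037; min R=1−1/(4·27/100)=0.0741>−1
Confirm numerically:
  x=-3.367: |R|=0.69391 <1
  x=-2.830: |R|=0.33240 <1
  x=-2.691: |R|=0.26420 <1
  x=-2.302: |R|=0.12879 <1
  x=-4.262: |R|=1.64245 >1
  x=-4.205: |R|=1.56915 >1
  x=-4.038: |R|=1.36447 >1
So |R|<1 on (-3.7037, 0).

(-3.7037,0); λ=-5 ⇒ h* = (100/27)/5 = 0.7407.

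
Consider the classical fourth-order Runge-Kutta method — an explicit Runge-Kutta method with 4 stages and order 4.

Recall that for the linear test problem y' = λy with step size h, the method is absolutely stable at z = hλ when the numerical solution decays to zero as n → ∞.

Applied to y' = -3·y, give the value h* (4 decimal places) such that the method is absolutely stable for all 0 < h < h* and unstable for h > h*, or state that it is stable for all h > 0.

(-2.7853,0); λ=-3 ⇒ h* = 0.9284.

Set f=λy, z=hλ:
  order 4, 4-stage ⇒ R(z)=1+z+z^2/2+z^3/6+z^4/24
  (e.g. R(-1.25)=0.30745, |R|=0.30745)

Find x<0 with |R(x)|<1.
x=-1.25: |R|=0.3075
|R(-1.81)|=0.2870 |R(-0.94)|=0.3959 |R(-0.84)|=0.4348
Bisect:
  x_lo=-3.2241 |R|=1.8899  x_hi=-0.1024 |R|=0.9027
  mid=-1.66324 |R|=0.27195 →hi
  mid=-2.44368 |R|=0.59583 →hi
  mid=-2.83390 |R|=1.07579 →lo
  mid=-2.63879 |R|=0.80067 →hi
  mid=-2.73635 |R|=0.92868 →hi
  mid=-2.78512 |R|=0.99974 →hi
  mid=-2.80951 |R|=1.03713 →lo
  mid=-2.79732 |R|=1.01828 →lo
  ...
  [-2.78531,-2.78512] ⇒ x*=-2.7853
Stable set (-2.7853, 0).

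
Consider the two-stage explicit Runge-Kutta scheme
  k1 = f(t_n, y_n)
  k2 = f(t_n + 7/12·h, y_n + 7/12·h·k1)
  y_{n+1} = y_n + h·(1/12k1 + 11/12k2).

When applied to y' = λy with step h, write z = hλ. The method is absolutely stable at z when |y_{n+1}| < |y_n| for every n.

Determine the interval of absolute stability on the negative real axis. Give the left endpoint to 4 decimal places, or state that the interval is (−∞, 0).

z∈(-1.8701,0).

Test eqn y'=λy, z=hλ:
  k1=λy_n ⇒ h·k1=z·y_n;  k2=λ(1+7/12z)y_n ⇒ h·k2=z(1+7/12z)y_n
  y_{n+1}/y_n = 1 + 1/12z + 11/12z(1+7/12z) = 1 + z + 77/144z²
  so R(z) = 1 + z + 77/144z².

Find x<0 with |R(x)|<1.
x=-0.87: |R|=0.5347
R=1: x+77/144x²=0 ⇒ x=−144/77=-1.8701; min R=1−1/(4·77/144)=0.5325>−1
Confirm numerically:
  x=-1.659: |R|=0.81271 <1
  x=-1.608: |R|=0.77461 <1
  x=-1.577: |R|=0.75282 <1
  x=-0.858: |R|=0.53564 <1
  x=-2.305: |R|=1.53599 >1
  x=-2.104: |R|=1.26312 >1
  x=-2.042: |R|=1.18767 >1
So |R|<1 on (-1.8701, 0).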